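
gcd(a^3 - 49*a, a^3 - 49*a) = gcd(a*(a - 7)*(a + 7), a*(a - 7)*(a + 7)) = a^3 - 49*a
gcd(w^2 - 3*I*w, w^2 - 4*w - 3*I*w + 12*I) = w - 3*I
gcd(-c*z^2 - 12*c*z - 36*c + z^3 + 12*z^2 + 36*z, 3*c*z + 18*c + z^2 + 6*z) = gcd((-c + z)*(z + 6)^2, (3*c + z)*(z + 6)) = z + 6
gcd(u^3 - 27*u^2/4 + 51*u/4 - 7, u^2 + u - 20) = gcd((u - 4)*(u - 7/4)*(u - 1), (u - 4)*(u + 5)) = u - 4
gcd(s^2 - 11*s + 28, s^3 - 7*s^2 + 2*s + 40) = s - 4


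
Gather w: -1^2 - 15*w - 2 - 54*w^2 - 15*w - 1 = -54*w^2 - 30*w - 4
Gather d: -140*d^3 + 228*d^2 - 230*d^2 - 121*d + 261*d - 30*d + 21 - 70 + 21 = -140*d^3 - 2*d^2 + 110*d - 28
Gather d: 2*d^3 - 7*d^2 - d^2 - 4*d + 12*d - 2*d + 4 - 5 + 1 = 2*d^3 - 8*d^2 + 6*d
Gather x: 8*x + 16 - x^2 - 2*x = -x^2 + 6*x + 16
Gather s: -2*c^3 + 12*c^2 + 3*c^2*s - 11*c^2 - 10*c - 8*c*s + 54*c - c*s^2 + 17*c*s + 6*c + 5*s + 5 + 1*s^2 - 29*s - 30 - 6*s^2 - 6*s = -2*c^3 + c^2 + 50*c + s^2*(-c - 5) + s*(3*c^2 + 9*c - 30) - 25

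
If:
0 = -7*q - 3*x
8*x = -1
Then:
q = 3/56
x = -1/8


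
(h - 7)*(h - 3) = h^2 - 10*h + 21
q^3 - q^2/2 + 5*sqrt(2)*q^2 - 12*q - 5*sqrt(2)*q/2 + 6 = (q - 1/2)*(q - sqrt(2))*(q + 6*sqrt(2))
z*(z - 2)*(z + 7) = z^3 + 5*z^2 - 14*z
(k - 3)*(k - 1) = k^2 - 4*k + 3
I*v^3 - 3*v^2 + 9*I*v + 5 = (v - I)*(v + 5*I)*(I*v + 1)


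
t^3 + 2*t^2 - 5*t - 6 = (t - 2)*(t + 1)*(t + 3)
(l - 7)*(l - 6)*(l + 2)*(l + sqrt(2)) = l^4 - 11*l^3 + sqrt(2)*l^3 - 11*sqrt(2)*l^2 + 16*l^2 + 16*sqrt(2)*l + 84*l + 84*sqrt(2)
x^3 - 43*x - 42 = (x - 7)*(x + 1)*(x + 6)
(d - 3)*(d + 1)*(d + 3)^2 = d^4 + 4*d^3 - 6*d^2 - 36*d - 27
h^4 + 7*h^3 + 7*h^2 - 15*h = h*(h - 1)*(h + 3)*(h + 5)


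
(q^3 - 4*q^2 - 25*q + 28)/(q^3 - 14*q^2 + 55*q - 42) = (q + 4)/(q - 6)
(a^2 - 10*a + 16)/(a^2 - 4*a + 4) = (a - 8)/(a - 2)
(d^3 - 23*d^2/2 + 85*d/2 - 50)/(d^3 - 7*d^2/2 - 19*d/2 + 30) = (d - 5)/(d + 3)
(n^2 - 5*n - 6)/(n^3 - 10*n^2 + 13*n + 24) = (n - 6)/(n^2 - 11*n + 24)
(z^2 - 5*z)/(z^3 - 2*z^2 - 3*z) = (5 - z)/(-z^2 + 2*z + 3)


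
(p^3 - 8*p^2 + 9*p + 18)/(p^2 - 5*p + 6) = (p^2 - 5*p - 6)/(p - 2)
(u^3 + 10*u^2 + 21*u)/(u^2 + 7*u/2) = 2*(u^2 + 10*u + 21)/(2*u + 7)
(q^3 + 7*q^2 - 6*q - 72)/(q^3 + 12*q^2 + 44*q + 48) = (q - 3)/(q + 2)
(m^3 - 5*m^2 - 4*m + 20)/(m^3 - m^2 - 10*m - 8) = (m^2 - 7*m + 10)/(m^2 - 3*m - 4)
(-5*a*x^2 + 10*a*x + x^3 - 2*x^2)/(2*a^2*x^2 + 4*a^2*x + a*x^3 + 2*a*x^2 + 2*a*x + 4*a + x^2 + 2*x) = x*(-5*a*x + 10*a + x^2 - 2*x)/(2*a^2*x^2 + 4*a^2*x + a*x^3 + 2*a*x^2 + 2*a*x + 4*a + x^2 + 2*x)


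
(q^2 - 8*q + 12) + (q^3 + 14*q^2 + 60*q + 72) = q^3 + 15*q^2 + 52*q + 84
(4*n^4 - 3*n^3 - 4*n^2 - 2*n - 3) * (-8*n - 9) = -32*n^5 - 12*n^4 + 59*n^3 + 52*n^2 + 42*n + 27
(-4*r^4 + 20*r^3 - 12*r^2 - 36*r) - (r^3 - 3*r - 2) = -4*r^4 + 19*r^3 - 12*r^2 - 33*r + 2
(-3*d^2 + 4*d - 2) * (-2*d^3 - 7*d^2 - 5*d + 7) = 6*d^5 + 13*d^4 - 9*d^3 - 27*d^2 + 38*d - 14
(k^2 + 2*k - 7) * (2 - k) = -k^3 + 11*k - 14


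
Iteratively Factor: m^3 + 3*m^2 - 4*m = (m)*(m^2 + 3*m - 4) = m*(m + 4)*(m - 1)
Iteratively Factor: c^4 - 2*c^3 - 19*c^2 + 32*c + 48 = (c + 4)*(c^3 - 6*c^2 + 5*c + 12) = (c - 4)*(c + 4)*(c^2 - 2*c - 3) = (c - 4)*(c + 1)*(c + 4)*(c - 3)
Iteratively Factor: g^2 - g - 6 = (g - 3)*(g + 2)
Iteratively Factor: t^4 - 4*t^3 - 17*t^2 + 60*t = (t - 3)*(t^3 - t^2 - 20*t) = (t - 5)*(t - 3)*(t^2 + 4*t) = (t - 5)*(t - 3)*(t + 4)*(t)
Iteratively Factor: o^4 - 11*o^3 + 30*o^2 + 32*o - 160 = (o - 5)*(o^3 - 6*o^2 + 32) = (o - 5)*(o - 4)*(o^2 - 2*o - 8) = (o - 5)*(o - 4)^2*(o + 2)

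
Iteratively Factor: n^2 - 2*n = (n - 2)*(n)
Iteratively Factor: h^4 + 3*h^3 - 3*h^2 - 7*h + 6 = (h - 1)*(h^3 + 4*h^2 + h - 6) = (h - 1)^2*(h^2 + 5*h + 6) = (h - 1)^2*(h + 3)*(h + 2)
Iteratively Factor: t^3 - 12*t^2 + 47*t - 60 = (t - 5)*(t^2 - 7*t + 12) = (t - 5)*(t - 4)*(t - 3)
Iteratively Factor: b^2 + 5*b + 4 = (b + 1)*(b + 4)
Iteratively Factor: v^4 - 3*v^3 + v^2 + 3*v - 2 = (v - 1)*(v^3 - 2*v^2 - v + 2) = (v - 1)^2*(v^2 - v - 2) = (v - 2)*(v - 1)^2*(v + 1)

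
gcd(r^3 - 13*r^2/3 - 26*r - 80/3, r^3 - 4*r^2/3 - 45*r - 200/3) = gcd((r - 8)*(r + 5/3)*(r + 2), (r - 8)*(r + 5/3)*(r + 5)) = r^2 - 19*r/3 - 40/3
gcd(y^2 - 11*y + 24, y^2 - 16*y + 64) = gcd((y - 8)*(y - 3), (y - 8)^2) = y - 8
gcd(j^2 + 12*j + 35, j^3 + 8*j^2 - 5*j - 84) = j + 7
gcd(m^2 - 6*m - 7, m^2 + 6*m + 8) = 1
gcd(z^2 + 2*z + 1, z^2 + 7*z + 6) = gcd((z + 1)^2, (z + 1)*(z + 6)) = z + 1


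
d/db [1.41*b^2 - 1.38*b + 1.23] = 2.82*b - 1.38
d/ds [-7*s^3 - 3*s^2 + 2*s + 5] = -21*s^2 - 6*s + 2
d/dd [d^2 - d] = 2*d - 1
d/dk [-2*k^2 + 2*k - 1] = 2 - 4*k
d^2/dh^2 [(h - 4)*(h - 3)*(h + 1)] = 6*h - 12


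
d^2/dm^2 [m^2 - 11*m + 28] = 2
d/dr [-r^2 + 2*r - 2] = 2 - 2*r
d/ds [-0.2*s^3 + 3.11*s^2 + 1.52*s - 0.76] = -0.6*s^2 + 6.22*s + 1.52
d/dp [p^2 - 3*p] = 2*p - 3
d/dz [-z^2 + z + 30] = 1 - 2*z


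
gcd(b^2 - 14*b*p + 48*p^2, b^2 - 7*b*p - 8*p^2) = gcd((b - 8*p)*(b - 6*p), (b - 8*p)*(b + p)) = -b + 8*p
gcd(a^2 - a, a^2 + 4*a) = a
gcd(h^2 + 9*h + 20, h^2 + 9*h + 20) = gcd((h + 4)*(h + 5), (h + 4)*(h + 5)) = h^2 + 9*h + 20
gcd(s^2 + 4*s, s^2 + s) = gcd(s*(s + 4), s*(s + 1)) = s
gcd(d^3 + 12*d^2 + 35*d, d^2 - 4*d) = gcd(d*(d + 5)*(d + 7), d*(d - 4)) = d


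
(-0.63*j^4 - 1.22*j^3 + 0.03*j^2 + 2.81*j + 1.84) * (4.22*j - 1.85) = -2.6586*j^5 - 3.9829*j^4 + 2.3836*j^3 + 11.8027*j^2 + 2.5663*j - 3.404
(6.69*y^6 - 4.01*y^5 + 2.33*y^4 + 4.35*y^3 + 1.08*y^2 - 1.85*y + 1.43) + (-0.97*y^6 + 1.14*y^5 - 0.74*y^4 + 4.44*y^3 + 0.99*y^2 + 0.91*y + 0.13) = 5.72*y^6 - 2.87*y^5 + 1.59*y^4 + 8.79*y^3 + 2.07*y^2 - 0.94*y + 1.56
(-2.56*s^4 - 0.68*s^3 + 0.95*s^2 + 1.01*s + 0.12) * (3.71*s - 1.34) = -9.4976*s^5 + 0.9076*s^4 + 4.4357*s^3 + 2.4741*s^2 - 0.9082*s - 0.1608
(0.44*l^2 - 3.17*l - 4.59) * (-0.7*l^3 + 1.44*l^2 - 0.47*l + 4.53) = -0.308*l^5 + 2.8526*l^4 - 1.5586*l^3 - 3.1265*l^2 - 12.2028*l - 20.7927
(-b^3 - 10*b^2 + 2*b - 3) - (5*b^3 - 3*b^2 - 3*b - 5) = -6*b^3 - 7*b^2 + 5*b + 2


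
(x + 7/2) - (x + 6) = -5/2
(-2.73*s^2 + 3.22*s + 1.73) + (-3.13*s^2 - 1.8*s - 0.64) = -5.86*s^2 + 1.42*s + 1.09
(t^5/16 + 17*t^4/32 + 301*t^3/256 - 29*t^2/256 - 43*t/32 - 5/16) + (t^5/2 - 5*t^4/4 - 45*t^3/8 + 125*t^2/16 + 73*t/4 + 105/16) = 9*t^5/16 - 23*t^4/32 - 1139*t^3/256 + 1971*t^2/256 + 541*t/32 + 25/4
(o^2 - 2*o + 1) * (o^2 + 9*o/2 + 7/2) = o^4 + 5*o^3/2 - 9*o^2/2 - 5*o/2 + 7/2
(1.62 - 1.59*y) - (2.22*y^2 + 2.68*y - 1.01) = -2.22*y^2 - 4.27*y + 2.63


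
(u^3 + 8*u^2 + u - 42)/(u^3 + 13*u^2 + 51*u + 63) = (u - 2)/(u + 3)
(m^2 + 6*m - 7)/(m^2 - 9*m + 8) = (m + 7)/(m - 8)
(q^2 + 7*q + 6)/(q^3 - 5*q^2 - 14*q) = (q^2 + 7*q + 6)/(q*(q^2 - 5*q - 14))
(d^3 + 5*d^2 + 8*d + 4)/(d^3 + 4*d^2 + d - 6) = (d^2 + 3*d + 2)/(d^2 + 2*d - 3)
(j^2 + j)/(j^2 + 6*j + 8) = j*(j + 1)/(j^2 + 6*j + 8)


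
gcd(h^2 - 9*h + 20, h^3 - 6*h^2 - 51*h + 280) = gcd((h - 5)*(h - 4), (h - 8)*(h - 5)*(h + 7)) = h - 5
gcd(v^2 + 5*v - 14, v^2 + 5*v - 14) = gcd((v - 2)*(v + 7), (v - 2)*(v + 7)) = v^2 + 5*v - 14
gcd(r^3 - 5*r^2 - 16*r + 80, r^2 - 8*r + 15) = r - 5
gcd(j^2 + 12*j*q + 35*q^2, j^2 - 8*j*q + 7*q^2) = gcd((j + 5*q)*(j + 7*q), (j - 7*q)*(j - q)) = 1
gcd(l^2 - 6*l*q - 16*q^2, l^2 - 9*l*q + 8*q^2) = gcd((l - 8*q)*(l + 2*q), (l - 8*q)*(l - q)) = -l + 8*q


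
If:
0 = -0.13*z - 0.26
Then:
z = -2.00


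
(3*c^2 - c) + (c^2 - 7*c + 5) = 4*c^2 - 8*c + 5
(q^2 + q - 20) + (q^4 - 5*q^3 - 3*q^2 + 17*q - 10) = q^4 - 5*q^3 - 2*q^2 + 18*q - 30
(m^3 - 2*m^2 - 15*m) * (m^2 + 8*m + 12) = m^5 + 6*m^4 - 19*m^3 - 144*m^2 - 180*m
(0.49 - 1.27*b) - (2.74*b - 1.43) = 1.92 - 4.01*b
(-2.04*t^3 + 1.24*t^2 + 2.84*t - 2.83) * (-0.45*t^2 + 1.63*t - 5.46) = 0.918*t^5 - 3.8832*t^4 + 11.8816*t^3 - 0.8677*t^2 - 20.1193*t + 15.4518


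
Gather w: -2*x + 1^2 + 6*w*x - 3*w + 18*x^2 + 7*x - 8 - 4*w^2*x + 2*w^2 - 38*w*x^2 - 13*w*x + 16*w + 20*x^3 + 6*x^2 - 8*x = w^2*(2 - 4*x) + w*(-38*x^2 - 7*x + 13) + 20*x^3 + 24*x^2 - 3*x - 7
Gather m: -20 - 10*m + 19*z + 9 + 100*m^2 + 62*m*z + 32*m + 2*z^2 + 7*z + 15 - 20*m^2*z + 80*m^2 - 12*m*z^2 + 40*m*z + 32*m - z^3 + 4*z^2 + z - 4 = m^2*(180 - 20*z) + m*(-12*z^2 + 102*z + 54) - z^3 + 6*z^2 + 27*z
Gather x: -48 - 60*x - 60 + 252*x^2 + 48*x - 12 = 252*x^2 - 12*x - 120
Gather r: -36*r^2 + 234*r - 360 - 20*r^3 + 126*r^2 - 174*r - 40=-20*r^3 + 90*r^2 + 60*r - 400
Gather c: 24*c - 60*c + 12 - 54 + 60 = 18 - 36*c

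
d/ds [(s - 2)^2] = 2*s - 4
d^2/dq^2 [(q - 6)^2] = 2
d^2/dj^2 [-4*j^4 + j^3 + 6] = 6*j*(1 - 8*j)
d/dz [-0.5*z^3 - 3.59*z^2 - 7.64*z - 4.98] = -1.5*z^2 - 7.18*z - 7.64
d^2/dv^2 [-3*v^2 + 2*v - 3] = -6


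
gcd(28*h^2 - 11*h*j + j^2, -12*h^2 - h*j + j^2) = 4*h - j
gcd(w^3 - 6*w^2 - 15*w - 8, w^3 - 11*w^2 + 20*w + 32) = w^2 - 7*w - 8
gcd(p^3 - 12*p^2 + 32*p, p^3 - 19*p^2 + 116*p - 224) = p^2 - 12*p + 32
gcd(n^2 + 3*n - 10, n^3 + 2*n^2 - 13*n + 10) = n^2 + 3*n - 10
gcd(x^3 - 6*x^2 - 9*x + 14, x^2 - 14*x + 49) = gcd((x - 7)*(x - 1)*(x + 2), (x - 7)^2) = x - 7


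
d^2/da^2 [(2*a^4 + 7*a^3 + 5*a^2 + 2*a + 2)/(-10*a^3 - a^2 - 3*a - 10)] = 12*(-62*a^6 + 102*a^5 + 546*a^4 + 490*a^3 - 111*a^2 - 243*a - 73)/(1000*a^9 + 300*a^8 + 930*a^7 + 3181*a^6 + 879*a^5 + 1857*a^4 + 3207*a^3 + 570*a^2 + 900*a + 1000)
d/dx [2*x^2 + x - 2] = 4*x + 1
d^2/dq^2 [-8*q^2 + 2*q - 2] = -16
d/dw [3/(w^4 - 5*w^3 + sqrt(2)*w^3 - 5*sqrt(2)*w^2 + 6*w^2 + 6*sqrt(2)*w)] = 3*(-4*w^3 - 3*sqrt(2)*w^2 + 15*w^2 - 12*w + 10*sqrt(2)*w - 6*sqrt(2))/(w^2*(w^3 - 5*w^2 + sqrt(2)*w^2 - 5*sqrt(2)*w + 6*w + 6*sqrt(2))^2)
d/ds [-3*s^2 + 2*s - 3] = 2 - 6*s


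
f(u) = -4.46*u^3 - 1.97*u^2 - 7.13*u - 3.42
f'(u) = -13.38*u^2 - 3.94*u - 7.13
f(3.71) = -284.74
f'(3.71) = -205.91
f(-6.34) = 1099.19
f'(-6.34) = -519.97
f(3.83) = -310.20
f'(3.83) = -218.49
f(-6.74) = 1320.72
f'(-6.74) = -588.40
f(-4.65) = 435.57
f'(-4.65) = -278.12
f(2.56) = -109.41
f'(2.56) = -104.90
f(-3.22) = 148.02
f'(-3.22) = -133.17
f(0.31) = -5.95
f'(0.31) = -9.64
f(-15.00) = 14712.78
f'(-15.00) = -2958.53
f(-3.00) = 120.66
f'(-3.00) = -115.73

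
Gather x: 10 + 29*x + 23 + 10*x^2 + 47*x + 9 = 10*x^2 + 76*x + 42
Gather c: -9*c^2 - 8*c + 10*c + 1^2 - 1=-9*c^2 + 2*c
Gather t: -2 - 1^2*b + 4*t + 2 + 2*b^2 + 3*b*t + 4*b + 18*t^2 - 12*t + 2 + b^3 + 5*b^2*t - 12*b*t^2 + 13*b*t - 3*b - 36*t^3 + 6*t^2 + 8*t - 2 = b^3 + 2*b^2 - 36*t^3 + t^2*(24 - 12*b) + t*(5*b^2 + 16*b)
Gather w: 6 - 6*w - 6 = -6*w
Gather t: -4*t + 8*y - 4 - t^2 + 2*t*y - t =-t^2 + t*(2*y - 5) + 8*y - 4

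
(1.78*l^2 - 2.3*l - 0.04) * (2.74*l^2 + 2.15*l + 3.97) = 4.8772*l^4 - 2.475*l^3 + 2.012*l^2 - 9.217*l - 0.1588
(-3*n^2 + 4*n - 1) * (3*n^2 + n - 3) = -9*n^4 + 9*n^3 + 10*n^2 - 13*n + 3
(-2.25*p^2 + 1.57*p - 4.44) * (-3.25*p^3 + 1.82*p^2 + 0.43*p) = 7.3125*p^5 - 9.1975*p^4 + 16.3199*p^3 - 7.4057*p^2 - 1.9092*p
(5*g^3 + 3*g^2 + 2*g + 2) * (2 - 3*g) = -15*g^4 + g^3 - 2*g + 4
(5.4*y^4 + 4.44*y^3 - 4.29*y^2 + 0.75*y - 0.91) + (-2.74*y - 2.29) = 5.4*y^4 + 4.44*y^3 - 4.29*y^2 - 1.99*y - 3.2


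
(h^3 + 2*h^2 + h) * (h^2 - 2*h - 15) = h^5 - 18*h^3 - 32*h^2 - 15*h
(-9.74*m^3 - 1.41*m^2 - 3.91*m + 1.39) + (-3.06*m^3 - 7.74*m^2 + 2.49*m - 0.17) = -12.8*m^3 - 9.15*m^2 - 1.42*m + 1.22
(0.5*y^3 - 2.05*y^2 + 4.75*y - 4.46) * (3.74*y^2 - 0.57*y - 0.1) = 1.87*y^5 - 7.952*y^4 + 18.8835*y^3 - 19.1829*y^2 + 2.0672*y + 0.446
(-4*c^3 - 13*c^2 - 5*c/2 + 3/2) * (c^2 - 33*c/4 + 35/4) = -4*c^5 + 20*c^4 + 279*c^3/4 - 733*c^2/8 - 137*c/4 + 105/8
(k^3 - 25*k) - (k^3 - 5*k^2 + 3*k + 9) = 5*k^2 - 28*k - 9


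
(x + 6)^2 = x^2 + 12*x + 36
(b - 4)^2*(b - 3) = b^3 - 11*b^2 + 40*b - 48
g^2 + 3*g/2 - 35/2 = (g - 7/2)*(g + 5)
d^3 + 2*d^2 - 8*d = d*(d - 2)*(d + 4)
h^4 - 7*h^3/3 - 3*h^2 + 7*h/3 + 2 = (h - 3)*(h - 1)*(h + 2/3)*(h + 1)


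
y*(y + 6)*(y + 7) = y^3 + 13*y^2 + 42*y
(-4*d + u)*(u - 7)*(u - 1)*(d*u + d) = -4*d^2*u^3 + 28*d^2*u^2 + 4*d^2*u - 28*d^2 + d*u^4 - 7*d*u^3 - d*u^2 + 7*d*u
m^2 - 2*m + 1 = (m - 1)^2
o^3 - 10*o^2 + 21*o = o*(o - 7)*(o - 3)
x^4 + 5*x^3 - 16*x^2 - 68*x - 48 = (x - 4)*(x + 1)*(x + 2)*(x + 6)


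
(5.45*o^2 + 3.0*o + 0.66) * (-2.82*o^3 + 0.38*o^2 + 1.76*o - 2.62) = -15.369*o^5 - 6.389*o^4 + 8.8708*o^3 - 8.7482*o^2 - 6.6984*o - 1.7292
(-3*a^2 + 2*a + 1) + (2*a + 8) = -3*a^2 + 4*a + 9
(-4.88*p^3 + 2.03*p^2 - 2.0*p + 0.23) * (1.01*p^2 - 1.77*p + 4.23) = -4.9288*p^5 + 10.6879*p^4 - 26.2555*p^3 + 12.3592*p^2 - 8.8671*p + 0.9729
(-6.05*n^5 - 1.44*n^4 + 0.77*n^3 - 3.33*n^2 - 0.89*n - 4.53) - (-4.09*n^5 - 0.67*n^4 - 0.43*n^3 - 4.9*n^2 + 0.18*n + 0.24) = -1.96*n^5 - 0.77*n^4 + 1.2*n^3 + 1.57*n^2 - 1.07*n - 4.77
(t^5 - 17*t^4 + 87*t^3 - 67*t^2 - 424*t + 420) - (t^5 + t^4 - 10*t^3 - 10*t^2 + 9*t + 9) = -18*t^4 + 97*t^3 - 57*t^2 - 433*t + 411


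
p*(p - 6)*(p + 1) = p^3 - 5*p^2 - 6*p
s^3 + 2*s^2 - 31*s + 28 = (s - 4)*(s - 1)*(s + 7)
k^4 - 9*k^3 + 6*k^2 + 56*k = k*(k - 7)*(k - 4)*(k + 2)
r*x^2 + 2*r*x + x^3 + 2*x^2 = x*(r + x)*(x + 2)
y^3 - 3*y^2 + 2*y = y*(y - 2)*(y - 1)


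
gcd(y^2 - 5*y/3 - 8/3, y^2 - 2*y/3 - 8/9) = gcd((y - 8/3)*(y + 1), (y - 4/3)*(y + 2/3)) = 1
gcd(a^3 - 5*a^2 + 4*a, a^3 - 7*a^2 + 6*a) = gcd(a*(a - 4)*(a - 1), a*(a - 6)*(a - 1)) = a^2 - a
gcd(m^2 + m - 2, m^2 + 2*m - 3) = m - 1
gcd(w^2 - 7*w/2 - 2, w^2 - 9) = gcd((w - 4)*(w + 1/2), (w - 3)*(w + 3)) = 1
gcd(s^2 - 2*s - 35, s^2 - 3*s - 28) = s - 7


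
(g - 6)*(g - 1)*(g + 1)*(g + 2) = g^4 - 4*g^3 - 13*g^2 + 4*g + 12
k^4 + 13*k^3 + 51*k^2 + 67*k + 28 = (k + 1)^2*(k + 4)*(k + 7)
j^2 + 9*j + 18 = (j + 3)*(j + 6)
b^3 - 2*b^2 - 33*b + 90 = (b - 5)*(b - 3)*(b + 6)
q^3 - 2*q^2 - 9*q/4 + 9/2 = (q - 2)*(q - 3/2)*(q + 3/2)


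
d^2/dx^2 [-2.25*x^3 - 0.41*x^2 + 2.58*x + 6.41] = -13.5*x - 0.82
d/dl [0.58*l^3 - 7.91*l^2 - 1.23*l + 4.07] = 1.74*l^2 - 15.82*l - 1.23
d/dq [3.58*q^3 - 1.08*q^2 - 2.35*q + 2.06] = 10.74*q^2 - 2.16*q - 2.35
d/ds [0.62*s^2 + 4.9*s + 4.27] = 1.24*s + 4.9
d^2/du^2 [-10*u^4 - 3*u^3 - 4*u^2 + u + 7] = -120*u^2 - 18*u - 8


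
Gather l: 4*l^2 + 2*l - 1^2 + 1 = 4*l^2 + 2*l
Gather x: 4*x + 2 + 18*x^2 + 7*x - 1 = 18*x^2 + 11*x + 1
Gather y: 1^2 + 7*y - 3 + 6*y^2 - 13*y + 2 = 6*y^2 - 6*y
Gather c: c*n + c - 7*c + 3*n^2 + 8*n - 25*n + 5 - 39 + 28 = c*(n - 6) + 3*n^2 - 17*n - 6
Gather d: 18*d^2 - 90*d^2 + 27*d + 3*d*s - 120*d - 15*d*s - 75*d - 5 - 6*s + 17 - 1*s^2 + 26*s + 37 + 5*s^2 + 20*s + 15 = -72*d^2 + d*(-12*s - 168) + 4*s^2 + 40*s + 64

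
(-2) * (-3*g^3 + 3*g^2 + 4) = 6*g^3 - 6*g^2 - 8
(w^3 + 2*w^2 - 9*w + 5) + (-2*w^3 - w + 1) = -w^3 + 2*w^2 - 10*w + 6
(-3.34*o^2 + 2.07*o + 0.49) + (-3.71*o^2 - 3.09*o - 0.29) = -7.05*o^2 - 1.02*o + 0.2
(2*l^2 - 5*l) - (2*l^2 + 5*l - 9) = 9 - 10*l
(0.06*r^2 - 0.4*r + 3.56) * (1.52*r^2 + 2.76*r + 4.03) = 0.0912*r^4 - 0.4424*r^3 + 4.549*r^2 + 8.2136*r + 14.3468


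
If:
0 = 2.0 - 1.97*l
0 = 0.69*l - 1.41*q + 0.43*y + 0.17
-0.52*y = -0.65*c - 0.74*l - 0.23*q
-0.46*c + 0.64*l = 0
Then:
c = 1.41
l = 1.02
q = 1.85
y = 4.03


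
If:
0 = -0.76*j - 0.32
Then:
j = -0.42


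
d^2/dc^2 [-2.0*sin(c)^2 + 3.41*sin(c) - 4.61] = -3.41*sin(c) - 4.0*cos(2*c)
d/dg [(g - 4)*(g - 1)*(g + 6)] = 3*g^2 + 2*g - 26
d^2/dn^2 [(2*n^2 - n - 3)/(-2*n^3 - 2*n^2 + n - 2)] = 2*(-8*n^6 + 12*n^5 + 72*n^4 + 154*n^3 + 18*n^2 - 66*n - 15)/(8*n^9 + 24*n^8 + 12*n^7 + 8*n^6 + 42*n^5 + 6*n^4 - n^3 + 30*n^2 - 12*n + 8)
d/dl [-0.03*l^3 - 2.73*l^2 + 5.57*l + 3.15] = -0.09*l^2 - 5.46*l + 5.57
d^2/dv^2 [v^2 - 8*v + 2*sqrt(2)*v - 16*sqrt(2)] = 2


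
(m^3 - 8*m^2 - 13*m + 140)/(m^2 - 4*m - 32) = (m^2 - 12*m + 35)/(m - 8)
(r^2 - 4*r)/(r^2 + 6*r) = (r - 4)/(r + 6)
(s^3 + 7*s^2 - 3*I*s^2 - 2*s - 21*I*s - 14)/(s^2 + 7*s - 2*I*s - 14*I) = s - I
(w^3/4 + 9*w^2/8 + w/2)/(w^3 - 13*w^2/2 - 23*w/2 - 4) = w*(w + 4)/(4*(w^2 - 7*w - 8))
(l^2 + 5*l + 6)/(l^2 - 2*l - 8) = (l + 3)/(l - 4)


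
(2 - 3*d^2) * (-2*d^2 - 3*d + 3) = 6*d^4 + 9*d^3 - 13*d^2 - 6*d + 6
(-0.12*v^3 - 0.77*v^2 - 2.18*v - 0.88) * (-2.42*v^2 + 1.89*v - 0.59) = 0.2904*v^5 + 1.6366*v^4 + 3.8911*v^3 - 1.5363*v^2 - 0.377*v + 0.5192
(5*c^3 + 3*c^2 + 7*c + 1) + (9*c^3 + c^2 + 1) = 14*c^3 + 4*c^2 + 7*c + 2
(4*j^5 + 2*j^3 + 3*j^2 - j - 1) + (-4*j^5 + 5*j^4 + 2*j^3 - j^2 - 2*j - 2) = 5*j^4 + 4*j^3 + 2*j^2 - 3*j - 3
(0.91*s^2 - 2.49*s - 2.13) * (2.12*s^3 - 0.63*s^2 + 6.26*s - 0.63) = 1.9292*s^5 - 5.8521*s^4 + 2.7497*s^3 - 14.8188*s^2 - 11.7651*s + 1.3419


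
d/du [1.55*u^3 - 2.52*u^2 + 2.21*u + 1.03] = 4.65*u^2 - 5.04*u + 2.21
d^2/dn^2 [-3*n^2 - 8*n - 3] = -6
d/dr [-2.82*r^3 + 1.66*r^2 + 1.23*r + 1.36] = -8.46*r^2 + 3.32*r + 1.23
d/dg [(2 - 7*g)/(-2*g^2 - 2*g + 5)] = (-14*g^2 + 8*g - 31)/(4*g^4 + 8*g^3 - 16*g^2 - 20*g + 25)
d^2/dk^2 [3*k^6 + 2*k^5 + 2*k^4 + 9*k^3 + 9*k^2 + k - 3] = 90*k^4 + 40*k^3 + 24*k^2 + 54*k + 18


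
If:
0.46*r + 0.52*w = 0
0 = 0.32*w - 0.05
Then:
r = -0.18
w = 0.16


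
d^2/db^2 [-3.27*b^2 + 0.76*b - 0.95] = -6.54000000000000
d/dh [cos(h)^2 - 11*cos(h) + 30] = (11 - 2*cos(h))*sin(h)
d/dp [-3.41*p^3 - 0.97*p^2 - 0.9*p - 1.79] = -10.23*p^2 - 1.94*p - 0.9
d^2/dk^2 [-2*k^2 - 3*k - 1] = -4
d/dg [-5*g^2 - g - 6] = -10*g - 1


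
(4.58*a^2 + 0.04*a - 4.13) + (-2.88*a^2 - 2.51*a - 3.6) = 1.7*a^2 - 2.47*a - 7.73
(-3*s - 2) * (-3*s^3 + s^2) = 9*s^4 + 3*s^3 - 2*s^2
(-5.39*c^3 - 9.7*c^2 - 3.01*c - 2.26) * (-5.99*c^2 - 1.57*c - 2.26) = 32.2861*c^5 + 66.5653*c^4 + 45.4403*c^3 + 40.1851*c^2 + 10.3508*c + 5.1076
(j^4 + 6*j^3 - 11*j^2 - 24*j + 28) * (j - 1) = j^5 + 5*j^4 - 17*j^3 - 13*j^2 + 52*j - 28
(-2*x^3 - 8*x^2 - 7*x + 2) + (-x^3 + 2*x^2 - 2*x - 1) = -3*x^3 - 6*x^2 - 9*x + 1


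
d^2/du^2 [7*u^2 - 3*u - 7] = 14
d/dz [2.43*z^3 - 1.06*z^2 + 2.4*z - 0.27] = 7.29*z^2 - 2.12*z + 2.4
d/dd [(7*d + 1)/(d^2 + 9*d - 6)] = (7*d^2 + 63*d - (2*d + 9)*(7*d + 1) - 42)/(d^2 + 9*d - 6)^2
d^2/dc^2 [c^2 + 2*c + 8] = 2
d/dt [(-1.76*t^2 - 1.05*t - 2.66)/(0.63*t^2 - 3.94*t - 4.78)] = (7.5959*t^2 + 20.1772*t - 5.4614)/(0.3969*t^4 - 4.9644*t^3 + 9.5008*t^2 + 37.6664*t + 22.8484)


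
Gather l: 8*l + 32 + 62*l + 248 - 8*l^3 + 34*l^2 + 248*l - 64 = -8*l^3 + 34*l^2 + 318*l + 216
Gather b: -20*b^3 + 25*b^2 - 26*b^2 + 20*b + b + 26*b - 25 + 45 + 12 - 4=-20*b^3 - b^2 + 47*b + 28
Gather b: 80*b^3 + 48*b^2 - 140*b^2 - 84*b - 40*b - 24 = 80*b^3 - 92*b^2 - 124*b - 24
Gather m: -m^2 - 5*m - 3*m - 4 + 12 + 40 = -m^2 - 8*m + 48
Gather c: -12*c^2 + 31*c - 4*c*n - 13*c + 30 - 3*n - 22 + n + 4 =-12*c^2 + c*(18 - 4*n) - 2*n + 12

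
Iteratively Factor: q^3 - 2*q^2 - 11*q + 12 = (q - 1)*(q^2 - q - 12) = (q - 4)*(q - 1)*(q + 3)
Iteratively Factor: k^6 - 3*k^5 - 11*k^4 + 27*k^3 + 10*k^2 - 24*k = (k - 1)*(k^5 - 2*k^4 - 13*k^3 + 14*k^2 + 24*k) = (k - 1)*(k + 3)*(k^4 - 5*k^3 + 2*k^2 + 8*k) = k*(k - 1)*(k + 3)*(k^3 - 5*k^2 + 2*k + 8) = k*(k - 2)*(k - 1)*(k + 3)*(k^2 - 3*k - 4) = k*(k - 2)*(k - 1)*(k + 1)*(k + 3)*(k - 4)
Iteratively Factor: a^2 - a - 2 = (a - 2)*(a + 1)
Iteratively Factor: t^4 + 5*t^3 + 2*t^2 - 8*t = (t + 4)*(t^3 + t^2 - 2*t) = (t - 1)*(t + 4)*(t^2 + 2*t) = t*(t - 1)*(t + 4)*(t + 2)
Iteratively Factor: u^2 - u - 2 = (u + 1)*(u - 2)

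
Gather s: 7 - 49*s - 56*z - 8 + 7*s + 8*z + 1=-42*s - 48*z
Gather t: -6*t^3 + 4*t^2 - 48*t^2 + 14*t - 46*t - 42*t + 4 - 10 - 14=-6*t^3 - 44*t^2 - 74*t - 20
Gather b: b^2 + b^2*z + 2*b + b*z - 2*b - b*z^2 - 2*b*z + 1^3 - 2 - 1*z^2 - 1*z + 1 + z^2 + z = b^2*(z + 1) + b*(-z^2 - z)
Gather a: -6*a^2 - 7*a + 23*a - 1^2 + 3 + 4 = -6*a^2 + 16*a + 6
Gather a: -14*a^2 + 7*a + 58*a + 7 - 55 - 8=-14*a^2 + 65*a - 56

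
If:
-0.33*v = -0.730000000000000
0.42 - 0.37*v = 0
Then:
No Solution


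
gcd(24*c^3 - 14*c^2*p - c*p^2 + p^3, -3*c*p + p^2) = -3*c + p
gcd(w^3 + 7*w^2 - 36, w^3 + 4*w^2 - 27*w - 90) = w^2 + 9*w + 18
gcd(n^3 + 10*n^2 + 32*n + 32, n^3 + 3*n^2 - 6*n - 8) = n + 4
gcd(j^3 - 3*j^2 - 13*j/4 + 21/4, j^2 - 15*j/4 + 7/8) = j - 7/2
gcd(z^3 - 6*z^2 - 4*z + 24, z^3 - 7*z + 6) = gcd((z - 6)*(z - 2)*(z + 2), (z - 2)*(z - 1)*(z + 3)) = z - 2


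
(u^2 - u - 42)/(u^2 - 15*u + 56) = (u + 6)/(u - 8)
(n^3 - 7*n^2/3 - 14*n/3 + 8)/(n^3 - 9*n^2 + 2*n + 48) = (n - 4/3)/(n - 8)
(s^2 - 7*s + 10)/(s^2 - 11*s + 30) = (s - 2)/(s - 6)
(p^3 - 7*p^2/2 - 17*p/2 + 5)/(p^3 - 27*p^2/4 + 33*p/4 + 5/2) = 2*(2*p^2 + 3*p - 2)/(4*p^2 - 7*p - 2)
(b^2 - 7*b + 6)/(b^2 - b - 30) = (b - 1)/(b + 5)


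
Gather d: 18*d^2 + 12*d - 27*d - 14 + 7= 18*d^2 - 15*d - 7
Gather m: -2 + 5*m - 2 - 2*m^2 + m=-2*m^2 + 6*m - 4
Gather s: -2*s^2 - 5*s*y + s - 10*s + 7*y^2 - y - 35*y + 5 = -2*s^2 + s*(-5*y - 9) + 7*y^2 - 36*y + 5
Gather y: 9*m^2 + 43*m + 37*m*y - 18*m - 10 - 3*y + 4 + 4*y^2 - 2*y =9*m^2 + 25*m + 4*y^2 + y*(37*m - 5) - 6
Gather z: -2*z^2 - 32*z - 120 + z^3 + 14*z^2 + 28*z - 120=z^3 + 12*z^2 - 4*z - 240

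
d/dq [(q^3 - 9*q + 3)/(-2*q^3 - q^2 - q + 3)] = (-q^4 - 38*q^3 + 18*q^2 + 6*q - 24)/(4*q^6 + 4*q^5 + 5*q^4 - 10*q^3 - 5*q^2 - 6*q + 9)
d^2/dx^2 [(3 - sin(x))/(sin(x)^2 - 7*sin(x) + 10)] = (sin(x)^5 - 5*sin(x)^4 + sin(x)^3 + 61*sin(x)^2 - 176*sin(x) + 94)/(sin(x)^2 - 7*sin(x) + 10)^3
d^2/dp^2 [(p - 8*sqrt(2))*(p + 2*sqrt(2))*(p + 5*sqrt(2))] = 6*p - 2*sqrt(2)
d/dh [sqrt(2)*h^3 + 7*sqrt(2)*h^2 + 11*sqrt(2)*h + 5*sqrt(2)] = sqrt(2)*(3*h^2 + 14*h + 11)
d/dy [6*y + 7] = 6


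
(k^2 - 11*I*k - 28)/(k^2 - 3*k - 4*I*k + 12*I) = (k - 7*I)/(k - 3)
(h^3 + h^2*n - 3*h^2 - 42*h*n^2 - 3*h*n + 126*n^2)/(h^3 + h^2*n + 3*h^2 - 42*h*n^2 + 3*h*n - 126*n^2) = (h - 3)/(h + 3)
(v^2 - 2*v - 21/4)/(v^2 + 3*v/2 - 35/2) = (v + 3/2)/(v + 5)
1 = 1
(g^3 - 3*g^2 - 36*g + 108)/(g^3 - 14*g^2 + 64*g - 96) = (g^2 + 3*g - 18)/(g^2 - 8*g + 16)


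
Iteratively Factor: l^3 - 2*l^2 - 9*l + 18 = (l - 3)*(l^2 + l - 6) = (l - 3)*(l - 2)*(l + 3)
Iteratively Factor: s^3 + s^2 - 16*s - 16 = (s - 4)*(s^2 + 5*s + 4) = (s - 4)*(s + 1)*(s + 4)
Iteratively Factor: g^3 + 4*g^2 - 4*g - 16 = (g - 2)*(g^2 + 6*g + 8) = (g - 2)*(g + 2)*(g + 4)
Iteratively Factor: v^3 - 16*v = (v)*(v^2 - 16) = v*(v + 4)*(v - 4)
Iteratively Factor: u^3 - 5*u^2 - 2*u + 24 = (u - 3)*(u^2 - 2*u - 8) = (u - 3)*(u + 2)*(u - 4)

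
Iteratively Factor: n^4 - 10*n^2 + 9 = (n - 1)*(n^3 + n^2 - 9*n - 9) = (n - 3)*(n - 1)*(n^2 + 4*n + 3) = (n - 3)*(n - 1)*(n + 3)*(n + 1)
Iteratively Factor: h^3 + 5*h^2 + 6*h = (h + 3)*(h^2 + 2*h) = h*(h + 3)*(h + 2)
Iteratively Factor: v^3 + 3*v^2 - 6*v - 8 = (v - 2)*(v^2 + 5*v + 4) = (v - 2)*(v + 4)*(v + 1)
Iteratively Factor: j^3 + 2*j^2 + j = (j + 1)*(j^2 + j) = (j + 1)^2*(j)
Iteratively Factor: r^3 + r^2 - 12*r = (r - 3)*(r^2 + 4*r) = (r - 3)*(r + 4)*(r)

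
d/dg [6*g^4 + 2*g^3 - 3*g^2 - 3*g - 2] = 24*g^3 + 6*g^2 - 6*g - 3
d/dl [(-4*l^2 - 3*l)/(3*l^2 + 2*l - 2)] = (l^2 + 16*l + 6)/(9*l^4 + 12*l^3 - 8*l^2 - 8*l + 4)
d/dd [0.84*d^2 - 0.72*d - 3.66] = 1.68*d - 0.72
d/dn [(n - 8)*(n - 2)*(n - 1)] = 3*n^2 - 22*n + 26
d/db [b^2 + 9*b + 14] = 2*b + 9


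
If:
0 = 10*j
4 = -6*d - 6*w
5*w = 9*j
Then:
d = -2/3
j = 0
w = 0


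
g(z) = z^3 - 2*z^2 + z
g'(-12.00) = 481.00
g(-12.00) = -2028.00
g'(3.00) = 16.00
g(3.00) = 12.00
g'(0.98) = -0.04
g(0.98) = 0.00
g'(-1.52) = 14.01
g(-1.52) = -9.65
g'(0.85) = -0.23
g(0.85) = 0.02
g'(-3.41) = 49.52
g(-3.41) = -66.32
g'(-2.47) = 29.18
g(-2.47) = -29.74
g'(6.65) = 107.07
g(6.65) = 212.28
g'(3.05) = 16.71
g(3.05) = 12.82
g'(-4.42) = 77.29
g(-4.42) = -129.84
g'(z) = 3*z^2 - 4*z + 1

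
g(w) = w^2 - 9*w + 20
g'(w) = 2*w - 9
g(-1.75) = 38.81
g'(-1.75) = -12.50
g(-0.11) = 21.00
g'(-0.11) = -9.22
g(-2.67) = 51.16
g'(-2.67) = -14.34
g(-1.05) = 30.55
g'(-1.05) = -11.10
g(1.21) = 10.57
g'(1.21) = -6.58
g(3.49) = 0.77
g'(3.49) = -2.02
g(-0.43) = 24.05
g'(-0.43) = -9.86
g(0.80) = 13.44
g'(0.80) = -7.40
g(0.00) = 20.00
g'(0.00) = -9.00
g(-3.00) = 56.00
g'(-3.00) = -15.00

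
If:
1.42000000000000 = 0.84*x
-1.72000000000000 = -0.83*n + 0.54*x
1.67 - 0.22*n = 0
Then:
No Solution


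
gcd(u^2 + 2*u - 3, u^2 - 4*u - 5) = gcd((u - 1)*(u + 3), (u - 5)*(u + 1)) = 1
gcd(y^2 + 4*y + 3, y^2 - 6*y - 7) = y + 1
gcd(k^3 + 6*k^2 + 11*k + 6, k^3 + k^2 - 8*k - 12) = k + 2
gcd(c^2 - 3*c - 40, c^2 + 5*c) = c + 5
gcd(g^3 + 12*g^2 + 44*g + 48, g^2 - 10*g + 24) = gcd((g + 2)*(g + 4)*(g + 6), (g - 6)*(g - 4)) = 1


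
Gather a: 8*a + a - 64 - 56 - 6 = 9*a - 126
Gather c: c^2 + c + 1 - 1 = c^2 + c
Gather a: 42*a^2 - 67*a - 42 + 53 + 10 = 42*a^2 - 67*a + 21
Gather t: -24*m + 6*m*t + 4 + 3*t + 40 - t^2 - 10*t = -24*m - t^2 + t*(6*m - 7) + 44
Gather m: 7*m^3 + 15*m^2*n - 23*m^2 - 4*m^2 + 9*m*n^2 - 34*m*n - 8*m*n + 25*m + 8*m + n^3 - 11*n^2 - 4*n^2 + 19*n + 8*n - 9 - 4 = 7*m^3 + m^2*(15*n - 27) + m*(9*n^2 - 42*n + 33) + n^3 - 15*n^2 + 27*n - 13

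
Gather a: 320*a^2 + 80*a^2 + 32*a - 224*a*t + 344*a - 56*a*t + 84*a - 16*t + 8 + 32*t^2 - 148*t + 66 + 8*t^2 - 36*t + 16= 400*a^2 + a*(460 - 280*t) + 40*t^2 - 200*t + 90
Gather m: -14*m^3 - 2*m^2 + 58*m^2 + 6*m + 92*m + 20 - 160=-14*m^3 + 56*m^2 + 98*m - 140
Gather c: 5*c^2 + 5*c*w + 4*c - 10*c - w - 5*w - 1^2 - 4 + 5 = 5*c^2 + c*(5*w - 6) - 6*w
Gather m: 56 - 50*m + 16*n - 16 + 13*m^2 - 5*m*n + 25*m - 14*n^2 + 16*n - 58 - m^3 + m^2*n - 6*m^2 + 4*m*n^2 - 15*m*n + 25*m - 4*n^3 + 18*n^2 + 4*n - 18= -m^3 + m^2*(n + 7) + m*(4*n^2 - 20*n) - 4*n^3 + 4*n^2 + 36*n - 36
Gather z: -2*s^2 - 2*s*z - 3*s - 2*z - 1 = -2*s^2 - 3*s + z*(-2*s - 2) - 1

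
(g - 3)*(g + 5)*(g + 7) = g^3 + 9*g^2 - g - 105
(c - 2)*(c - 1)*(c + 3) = c^3 - 7*c + 6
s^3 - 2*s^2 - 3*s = s*(s - 3)*(s + 1)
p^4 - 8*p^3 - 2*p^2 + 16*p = p*(p - 8)*(p - sqrt(2))*(p + sqrt(2))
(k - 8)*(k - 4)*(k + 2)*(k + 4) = k^4 - 6*k^3 - 32*k^2 + 96*k + 256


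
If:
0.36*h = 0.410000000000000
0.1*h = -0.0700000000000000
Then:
No Solution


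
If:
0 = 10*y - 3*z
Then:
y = 3*z/10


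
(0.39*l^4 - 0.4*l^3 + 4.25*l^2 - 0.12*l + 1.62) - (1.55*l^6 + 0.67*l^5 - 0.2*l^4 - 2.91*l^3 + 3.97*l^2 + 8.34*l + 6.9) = -1.55*l^6 - 0.67*l^5 + 0.59*l^4 + 2.51*l^3 + 0.28*l^2 - 8.46*l - 5.28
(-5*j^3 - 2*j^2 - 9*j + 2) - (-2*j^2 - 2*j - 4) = -5*j^3 - 7*j + 6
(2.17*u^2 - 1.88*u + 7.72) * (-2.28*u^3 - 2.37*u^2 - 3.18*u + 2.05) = -4.9476*u^5 - 0.8565*u^4 - 20.0466*u^3 - 7.8695*u^2 - 28.4036*u + 15.826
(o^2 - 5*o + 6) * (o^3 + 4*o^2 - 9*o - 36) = o^5 - o^4 - 23*o^3 + 33*o^2 + 126*o - 216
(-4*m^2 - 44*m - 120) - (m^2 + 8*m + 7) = -5*m^2 - 52*m - 127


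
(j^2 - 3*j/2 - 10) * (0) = 0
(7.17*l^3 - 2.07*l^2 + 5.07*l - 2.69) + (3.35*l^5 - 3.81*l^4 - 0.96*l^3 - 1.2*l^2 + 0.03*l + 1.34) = 3.35*l^5 - 3.81*l^4 + 6.21*l^3 - 3.27*l^2 + 5.1*l - 1.35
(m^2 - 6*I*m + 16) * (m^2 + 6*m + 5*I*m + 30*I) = m^4 + 6*m^3 - I*m^3 + 46*m^2 - 6*I*m^2 + 276*m + 80*I*m + 480*I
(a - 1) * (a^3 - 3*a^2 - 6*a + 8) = a^4 - 4*a^3 - 3*a^2 + 14*a - 8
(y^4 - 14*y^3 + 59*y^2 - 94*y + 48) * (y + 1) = y^5 - 13*y^4 + 45*y^3 - 35*y^2 - 46*y + 48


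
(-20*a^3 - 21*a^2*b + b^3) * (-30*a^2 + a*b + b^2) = 600*a^5 + 610*a^4*b - 41*a^3*b^2 - 51*a^2*b^3 + a*b^4 + b^5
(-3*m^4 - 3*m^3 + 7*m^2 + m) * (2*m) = -6*m^5 - 6*m^4 + 14*m^3 + 2*m^2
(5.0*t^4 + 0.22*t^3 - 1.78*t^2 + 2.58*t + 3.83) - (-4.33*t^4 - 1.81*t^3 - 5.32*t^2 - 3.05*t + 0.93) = 9.33*t^4 + 2.03*t^3 + 3.54*t^2 + 5.63*t + 2.9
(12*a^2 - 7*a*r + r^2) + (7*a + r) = 12*a^2 - 7*a*r + 7*a + r^2 + r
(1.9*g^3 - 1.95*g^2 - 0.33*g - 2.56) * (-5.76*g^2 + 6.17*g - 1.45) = -10.944*g^5 + 22.955*g^4 - 12.8857*g^3 + 15.537*g^2 - 15.3167*g + 3.712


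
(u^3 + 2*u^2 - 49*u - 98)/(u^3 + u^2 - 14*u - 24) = (u^2 - 49)/(u^2 - u - 12)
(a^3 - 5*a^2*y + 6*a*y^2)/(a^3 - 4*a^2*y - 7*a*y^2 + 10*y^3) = a*(a^2 - 5*a*y + 6*y^2)/(a^3 - 4*a^2*y - 7*a*y^2 + 10*y^3)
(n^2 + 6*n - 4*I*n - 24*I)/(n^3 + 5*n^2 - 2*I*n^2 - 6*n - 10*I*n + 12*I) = (n - 4*I)/(n^2 - n*(1 + 2*I) + 2*I)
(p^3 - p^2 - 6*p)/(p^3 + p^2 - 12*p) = (p + 2)/(p + 4)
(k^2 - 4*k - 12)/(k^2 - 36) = (k + 2)/(k + 6)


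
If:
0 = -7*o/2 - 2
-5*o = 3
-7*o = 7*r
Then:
No Solution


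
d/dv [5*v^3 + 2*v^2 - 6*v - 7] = 15*v^2 + 4*v - 6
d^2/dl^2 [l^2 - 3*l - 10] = 2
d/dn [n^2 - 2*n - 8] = 2*n - 2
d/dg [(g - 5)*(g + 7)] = 2*g + 2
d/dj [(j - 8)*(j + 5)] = 2*j - 3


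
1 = 1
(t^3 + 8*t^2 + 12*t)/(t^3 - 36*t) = (t + 2)/(t - 6)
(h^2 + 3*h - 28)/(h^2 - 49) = (h - 4)/(h - 7)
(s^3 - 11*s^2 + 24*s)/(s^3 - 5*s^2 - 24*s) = (s - 3)/(s + 3)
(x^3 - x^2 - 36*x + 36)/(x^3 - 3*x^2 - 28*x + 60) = (x^2 + 5*x - 6)/(x^2 + 3*x - 10)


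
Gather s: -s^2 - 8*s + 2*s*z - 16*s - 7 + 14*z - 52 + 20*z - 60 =-s^2 + s*(2*z - 24) + 34*z - 119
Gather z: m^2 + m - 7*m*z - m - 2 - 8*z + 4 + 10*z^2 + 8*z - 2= m^2 - 7*m*z + 10*z^2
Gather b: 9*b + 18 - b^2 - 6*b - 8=-b^2 + 3*b + 10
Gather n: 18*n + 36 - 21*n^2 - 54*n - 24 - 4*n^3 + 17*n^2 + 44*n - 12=-4*n^3 - 4*n^2 + 8*n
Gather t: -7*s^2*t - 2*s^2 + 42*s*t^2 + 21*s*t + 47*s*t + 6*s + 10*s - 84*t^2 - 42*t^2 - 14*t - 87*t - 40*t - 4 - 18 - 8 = -2*s^2 + 16*s + t^2*(42*s - 126) + t*(-7*s^2 + 68*s - 141) - 30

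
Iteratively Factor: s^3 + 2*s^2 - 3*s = (s)*(s^2 + 2*s - 3) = s*(s + 3)*(s - 1)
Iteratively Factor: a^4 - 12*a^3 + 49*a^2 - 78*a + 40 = (a - 5)*(a^3 - 7*a^2 + 14*a - 8) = (a - 5)*(a - 4)*(a^2 - 3*a + 2) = (a - 5)*(a - 4)*(a - 2)*(a - 1)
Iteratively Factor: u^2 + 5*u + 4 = (u + 4)*(u + 1)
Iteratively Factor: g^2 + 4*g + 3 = (g + 3)*(g + 1)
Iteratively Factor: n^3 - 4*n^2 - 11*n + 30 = (n - 2)*(n^2 - 2*n - 15) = (n - 5)*(n - 2)*(n + 3)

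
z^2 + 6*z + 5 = (z + 1)*(z + 5)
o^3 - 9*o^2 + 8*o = o*(o - 8)*(o - 1)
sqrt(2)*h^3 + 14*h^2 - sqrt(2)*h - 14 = (h - 1)*(h + 7*sqrt(2))*(sqrt(2)*h + sqrt(2))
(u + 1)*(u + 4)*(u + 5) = u^3 + 10*u^2 + 29*u + 20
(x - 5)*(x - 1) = x^2 - 6*x + 5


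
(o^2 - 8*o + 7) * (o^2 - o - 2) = o^4 - 9*o^3 + 13*o^2 + 9*o - 14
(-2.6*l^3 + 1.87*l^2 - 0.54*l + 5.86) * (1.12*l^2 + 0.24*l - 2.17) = -2.912*l^5 + 1.4704*l^4 + 5.486*l^3 + 2.3757*l^2 + 2.5782*l - 12.7162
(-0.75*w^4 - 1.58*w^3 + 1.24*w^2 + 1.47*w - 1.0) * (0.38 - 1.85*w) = 1.3875*w^5 + 2.638*w^4 - 2.8944*w^3 - 2.2483*w^2 + 2.4086*w - 0.38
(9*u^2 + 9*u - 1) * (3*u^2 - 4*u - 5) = 27*u^4 - 9*u^3 - 84*u^2 - 41*u + 5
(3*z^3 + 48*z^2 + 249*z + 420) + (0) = 3*z^3 + 48*z^2 + 249*z + 420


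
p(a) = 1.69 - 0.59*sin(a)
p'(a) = -0.59*cos(a)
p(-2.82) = 1.88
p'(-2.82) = 0.56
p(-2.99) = 1.78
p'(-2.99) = 0.58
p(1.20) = 1.14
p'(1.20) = -0.21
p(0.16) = 1.60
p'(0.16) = -0.58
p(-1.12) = 2.22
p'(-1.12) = -0.26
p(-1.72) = 2.27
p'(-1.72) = 0.09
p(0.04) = 1.67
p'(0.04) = -0.59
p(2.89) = 1.54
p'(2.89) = 0.57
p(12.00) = 2.01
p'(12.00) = -0.50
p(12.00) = 2.01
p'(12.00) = -0.50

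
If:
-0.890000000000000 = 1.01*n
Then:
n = -0.88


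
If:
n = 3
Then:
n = 3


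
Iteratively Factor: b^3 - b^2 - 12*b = (b + 3)*(b^2 - 4*b) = b*(b + 3)*(b - 4)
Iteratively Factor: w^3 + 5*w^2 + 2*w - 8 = (w + 4)*(w^2 + w - 2) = (w - 1)*(w + 4)*(w + 2)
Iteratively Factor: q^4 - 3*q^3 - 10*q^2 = (q + 2)*(q^3 - 5*q^2) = q*(q + 2)*(q^2 - 5*q) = q*(q - 5)*(q + 2)*(q)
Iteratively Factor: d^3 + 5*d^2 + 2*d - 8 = (d + 4)*(d^2 + d - 2) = (d - 1)*(d + 4)*(d + 2)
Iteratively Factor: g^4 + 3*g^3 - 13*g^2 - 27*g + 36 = (g + 4)*(g^3 - g^2 - 9*g + 9) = (g - 1)*(g + 4)*(g^2 - 9) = (g - 3)*(g - 1)*(g + 4)*(g + 3)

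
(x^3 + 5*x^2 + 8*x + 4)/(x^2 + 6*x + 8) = (x^2 + 3*x + 2)/(x + 4)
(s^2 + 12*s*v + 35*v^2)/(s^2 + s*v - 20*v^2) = (s + 7*v)/(s - 4*v)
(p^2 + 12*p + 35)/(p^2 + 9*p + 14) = (p + 5)/(p + 2)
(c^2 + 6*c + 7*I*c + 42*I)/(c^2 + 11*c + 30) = (c + 7*I)/(c + 5)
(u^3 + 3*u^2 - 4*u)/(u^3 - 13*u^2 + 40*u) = (u^2 + 3*u - 4)/(u^2 - 13*u + 40)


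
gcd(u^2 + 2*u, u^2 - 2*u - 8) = u + 2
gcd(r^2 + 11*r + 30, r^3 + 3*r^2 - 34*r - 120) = r + 5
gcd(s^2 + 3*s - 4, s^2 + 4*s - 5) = s - 1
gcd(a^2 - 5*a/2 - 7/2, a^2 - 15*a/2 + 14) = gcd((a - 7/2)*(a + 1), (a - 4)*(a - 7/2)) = a - 7/2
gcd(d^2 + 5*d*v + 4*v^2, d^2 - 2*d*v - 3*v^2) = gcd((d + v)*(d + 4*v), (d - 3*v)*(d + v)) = d + v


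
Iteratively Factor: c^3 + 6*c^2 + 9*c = (c + 3)*(c^2 + 3*c) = c*(c + 3)*(c + 3)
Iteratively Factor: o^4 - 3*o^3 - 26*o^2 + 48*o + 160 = (o + 2)*(o^3 - 5*o^2 - 16*o + 80) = (o - 5)*(o + 2)*(o^2 - 16) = (o - 5)*(o + 2)*(o + 4)*(o - 4)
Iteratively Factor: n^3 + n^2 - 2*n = (n)*(n^2 + n - 2) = n*(n + 2)*(n - 1)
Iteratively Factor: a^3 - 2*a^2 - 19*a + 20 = (a - 1)*(a^2 - a - 20) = (a - 1)*(a + 4)*(a - 5)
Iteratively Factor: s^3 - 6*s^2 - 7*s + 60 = (s + 3)*(s^2 - 9*s + 20) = (s - 4)*(s + 3)*(s - 5)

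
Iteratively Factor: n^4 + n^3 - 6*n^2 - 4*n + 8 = (n - 2)*(n^3 + 3*n^2 - 4) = (n - 2)*(n + 2)*(n^2 + n - 2) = (n - 2)*(n + 2)^2*(n - 1)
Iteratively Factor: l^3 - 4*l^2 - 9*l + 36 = (l - 3)*(l^2 - l - 12) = (l - 3)*(l + 3)*(l - 4)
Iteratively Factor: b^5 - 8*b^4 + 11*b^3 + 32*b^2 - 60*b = (b)*(b^4 - 8*b^3 + 11*b^2 + 32*b - 60) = b*(b - 5)*(b^3 - 3*b^2 - 4*b + 12) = b*(b - 5)*(b + 2)*(b^2 - 5*b + 6) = b*(b - 5)*(b - 3)*(b + 2)*(b - 2)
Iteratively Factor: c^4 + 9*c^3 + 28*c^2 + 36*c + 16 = (c + 4)*(c^3 + 5*c^2 + 8*c + 4) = (c + 2)*(c + 4)*(c^2 + 3*c + 2) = (c + 2)^2*(c + 4)*(c + 1)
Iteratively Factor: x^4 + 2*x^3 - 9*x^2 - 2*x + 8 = (x + 4)*(x^3 - 2*x^2 - x + 2) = (x - 2)*(x + 4)*(x^2 - 1) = (x - 2)*(x + 1)*(x + 4)*(x - 1)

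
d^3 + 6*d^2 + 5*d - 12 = (d - 1)*(d + 3)*(d + 4)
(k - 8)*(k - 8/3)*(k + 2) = k^3 - 26*k^2/3 + 128/3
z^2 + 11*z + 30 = (z + 5)*(z + 6)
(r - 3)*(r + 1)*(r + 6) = r^3 + 4*r^2 - 15*r - 18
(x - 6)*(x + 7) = x^2 + x - 42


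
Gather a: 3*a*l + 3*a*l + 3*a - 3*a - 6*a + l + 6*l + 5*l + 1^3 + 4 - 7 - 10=a*(6*l - 6) + 12*l - 12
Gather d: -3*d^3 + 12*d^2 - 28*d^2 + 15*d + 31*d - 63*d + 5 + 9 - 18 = -3*d^3 - 16*d^2 - 17*d - 4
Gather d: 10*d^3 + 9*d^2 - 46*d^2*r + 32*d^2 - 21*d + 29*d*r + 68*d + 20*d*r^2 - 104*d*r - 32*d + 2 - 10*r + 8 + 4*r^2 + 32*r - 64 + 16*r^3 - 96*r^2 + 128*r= 10*d^3 + d^2*(41 - 46*r) + d*(20*r^2 - 75*r + 15) + 16*r^3 - 92*r^2 + 150*r - 54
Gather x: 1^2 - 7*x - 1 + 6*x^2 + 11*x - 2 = 6*x^2 + 4*x - 2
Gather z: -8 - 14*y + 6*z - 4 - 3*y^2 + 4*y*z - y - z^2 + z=-3*y^2 - 15*y - z^2 + z*(4*y + 7) - 12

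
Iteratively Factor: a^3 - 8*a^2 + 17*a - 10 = (a - 2)*(a^2 - 6*a + 5) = (a - 2)*(a - 1)*(a - 5)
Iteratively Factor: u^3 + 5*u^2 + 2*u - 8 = (u + 2)*(u^2 + 3*u - 4) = (u - 1)*(u + 2)*(u + 4)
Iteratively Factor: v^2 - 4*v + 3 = (v - 3)*(v - 1)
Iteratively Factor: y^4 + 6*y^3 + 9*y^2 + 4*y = (y + 1)*(y^3 + 5*y^2 + 4*y) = (y + 1)*(y + 4)*(y^2 + y) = y*(y + 1)*(y + 4)*(y + 1)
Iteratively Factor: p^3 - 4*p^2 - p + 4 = (p + 1)*(p^2 - 5*p + 4) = (p - 1)*(p + 1)*(p - 4)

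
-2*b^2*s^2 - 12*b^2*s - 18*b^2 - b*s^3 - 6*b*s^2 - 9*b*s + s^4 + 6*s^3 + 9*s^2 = (-2*b + s)*(b + s)*(s + 3)^2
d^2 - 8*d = d*(d - 8)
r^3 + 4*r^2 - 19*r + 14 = (r - 2)*(r - 1)*(r + 7)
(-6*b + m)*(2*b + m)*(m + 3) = -12*b^2*m - 36*b^2 - 4*b*m^2 - 12*b*m + m^3 + 3*m^2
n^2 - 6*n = n*(n - 6)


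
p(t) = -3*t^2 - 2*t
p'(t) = -6*t - 2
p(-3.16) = -23.64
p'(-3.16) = 16.96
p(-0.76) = -0.21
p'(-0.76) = 2.56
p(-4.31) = -47.11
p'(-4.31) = 23.86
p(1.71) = -12.19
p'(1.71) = -12.26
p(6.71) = -148.49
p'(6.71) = -42.26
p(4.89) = -81.52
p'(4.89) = -31.34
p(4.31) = -64.35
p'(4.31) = -27.86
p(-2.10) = -9.03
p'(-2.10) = 10.60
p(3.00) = -33.00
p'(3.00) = -20.00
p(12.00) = -456.00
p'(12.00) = -74.00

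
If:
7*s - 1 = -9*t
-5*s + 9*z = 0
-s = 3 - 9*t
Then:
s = -1/4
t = 11/36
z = -5/36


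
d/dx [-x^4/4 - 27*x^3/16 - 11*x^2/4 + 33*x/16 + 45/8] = -x^3 - 81*x^2/16 - 11*x/2 + 33/16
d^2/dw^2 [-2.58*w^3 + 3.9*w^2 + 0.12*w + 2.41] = 7.8 - 15.48*w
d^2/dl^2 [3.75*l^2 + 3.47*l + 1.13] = 7.50000000000000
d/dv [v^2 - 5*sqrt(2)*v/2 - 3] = 2*v - 5*sqrt(2)/2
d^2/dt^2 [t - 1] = 0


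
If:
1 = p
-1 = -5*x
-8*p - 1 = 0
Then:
No Solution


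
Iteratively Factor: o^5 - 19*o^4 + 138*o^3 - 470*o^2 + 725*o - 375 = (o - 5)*(o^4 - 14*o^3 + 68*o^2 - 130*o + 75) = (o - 5)^2*(o^3 - 9*o^2 + 23*o - 15) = (o - 5)^2*(o - 1)*(o^2 - 8*o + 15) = (o - 5)^2*(o - 3)*(o - 1)*(o - 5)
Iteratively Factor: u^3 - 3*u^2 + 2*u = (u - 1)*(u^2 - 2*u) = u*(u - 1)*(u - 2)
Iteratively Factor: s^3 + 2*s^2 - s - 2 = (s + 2)*(s^2 - 1) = (s - 1)*(s + 2)*(s + 1)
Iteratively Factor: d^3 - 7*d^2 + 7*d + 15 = (d + 1)*(d^2 - 8*d + 15) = (d - 5)*(d + 1)*(d - 3)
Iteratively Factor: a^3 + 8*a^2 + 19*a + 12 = (a + 3)*(a^2 + 5*a + 4) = (a + 3)*(a + 4)*(a + 1)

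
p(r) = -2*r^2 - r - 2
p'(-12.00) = 47.00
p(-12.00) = -278.00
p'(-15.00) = 59.00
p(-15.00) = -437.00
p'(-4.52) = 17.08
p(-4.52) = -38.34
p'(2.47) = -10.88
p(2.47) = -16.67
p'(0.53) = -3.12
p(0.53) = -3.09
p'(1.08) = -5.32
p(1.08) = -5.41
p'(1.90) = -8.60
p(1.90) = -11.12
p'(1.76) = -8.04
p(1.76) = -9.96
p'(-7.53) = 29.12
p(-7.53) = -107.87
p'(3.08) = -13.32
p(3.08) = -24.05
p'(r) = -4*r - 1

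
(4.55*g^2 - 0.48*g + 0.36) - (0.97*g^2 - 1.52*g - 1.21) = 3.58*g^2 + 1.04*g + 1.57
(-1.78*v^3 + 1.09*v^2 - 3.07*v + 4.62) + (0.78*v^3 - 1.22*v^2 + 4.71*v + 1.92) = -1.0*v^3 - 0.13*v^2 + 1.64*v + 6.54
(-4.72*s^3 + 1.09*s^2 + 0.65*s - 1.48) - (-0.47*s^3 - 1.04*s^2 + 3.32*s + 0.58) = -4.25*s^3 + 2.13*s^2 - 2.67*s - 2.06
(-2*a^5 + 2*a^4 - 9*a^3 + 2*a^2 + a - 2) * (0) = 0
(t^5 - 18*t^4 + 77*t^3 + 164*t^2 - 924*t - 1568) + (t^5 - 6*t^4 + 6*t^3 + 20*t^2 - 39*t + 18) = 2*t^5 - 24*t^4 + 83*t^3 + 184*t^2 - 963*t - 1550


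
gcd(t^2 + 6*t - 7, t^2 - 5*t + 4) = t - 1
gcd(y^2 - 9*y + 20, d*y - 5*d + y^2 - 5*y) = y - 5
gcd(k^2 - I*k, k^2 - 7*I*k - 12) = 1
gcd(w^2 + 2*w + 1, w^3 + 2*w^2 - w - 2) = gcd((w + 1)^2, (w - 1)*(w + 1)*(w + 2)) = w + 1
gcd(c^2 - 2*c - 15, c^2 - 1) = 1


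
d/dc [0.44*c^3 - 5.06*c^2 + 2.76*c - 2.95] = 1.32*c^2 - 10.12*c + 2.76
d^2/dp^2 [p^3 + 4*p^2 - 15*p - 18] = 6*p + 8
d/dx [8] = 0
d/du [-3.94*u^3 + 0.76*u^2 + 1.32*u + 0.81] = -11.82*u^2 + 1.52*u + 1.32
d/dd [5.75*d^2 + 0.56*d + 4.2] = 11.5*d + 0.56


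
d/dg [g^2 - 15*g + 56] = 2*g - 15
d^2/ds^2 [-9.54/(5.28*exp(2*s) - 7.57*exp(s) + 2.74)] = (-9.54*(10.56*exp(s) - 7.57)*(21.12*exp(s) - 15.14)*exp(s) + (201.4848*exp(s) - 72.2178)*(5.28*exp(2*s) - 7.57*exp(s) + 2.74))*exp(s)/(5.28*exp(2*s) - 7.57*exp(s) + 2.74)^3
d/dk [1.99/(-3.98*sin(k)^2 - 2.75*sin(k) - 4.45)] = (15.8404*sin(k) + 5.4725)*cos(k)/(3.98*sin(k)^2 + 2.75*sin(k) + 4.45)^2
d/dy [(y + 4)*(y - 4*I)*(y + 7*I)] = 3*y^2 + y*(8 + 6*I) + 28 + 12*I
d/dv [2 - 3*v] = -3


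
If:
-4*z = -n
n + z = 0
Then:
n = 0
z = 0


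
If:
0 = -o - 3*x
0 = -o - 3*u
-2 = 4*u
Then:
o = 3/2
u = -1/2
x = -1/2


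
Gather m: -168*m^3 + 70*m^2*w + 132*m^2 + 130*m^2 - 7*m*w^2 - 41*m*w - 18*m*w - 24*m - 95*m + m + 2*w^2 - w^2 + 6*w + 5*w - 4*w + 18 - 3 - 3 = -168*m^3 + m^2*(70*w + 262) + m*(-7*w^2 - 59*w - 118) + w^2 + 7*w + 12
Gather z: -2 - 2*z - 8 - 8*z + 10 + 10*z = 0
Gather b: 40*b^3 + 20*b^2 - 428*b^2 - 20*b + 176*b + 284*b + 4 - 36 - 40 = 40*b^3 - 408*b^2 + 440*b - 72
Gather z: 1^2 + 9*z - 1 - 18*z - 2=-9*z - 2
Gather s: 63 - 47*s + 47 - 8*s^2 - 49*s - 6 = -8*s^2 - 96*s + 104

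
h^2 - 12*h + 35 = (h - 7)*(h - 5)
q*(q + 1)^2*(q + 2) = q^4 + 4*q^3 + 5*q^2 + 2*q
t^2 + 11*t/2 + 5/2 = (t + 1/2)*(t + 5)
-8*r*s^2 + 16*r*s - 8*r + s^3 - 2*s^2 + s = (-8*r + s)*(s - 1)^2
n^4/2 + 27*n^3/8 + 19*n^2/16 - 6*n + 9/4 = (n/2 + 1)*(n - 3/4)*(n - 1/2)*(n + 6)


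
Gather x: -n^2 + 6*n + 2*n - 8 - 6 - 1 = -n^2 + 8*n - 15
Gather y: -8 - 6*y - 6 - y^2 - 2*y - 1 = -y^2 - 8*y - 15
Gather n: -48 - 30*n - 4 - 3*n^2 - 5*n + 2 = -3*n^2 - 35*n - 50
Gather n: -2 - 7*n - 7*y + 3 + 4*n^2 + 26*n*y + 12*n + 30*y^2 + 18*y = 4*n^2 + n*(26*y + 5) + 30*y^2 + 11*y + 1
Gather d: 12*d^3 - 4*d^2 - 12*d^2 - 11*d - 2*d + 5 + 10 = 12*d^3 - 16*d^2 - 13*d + 15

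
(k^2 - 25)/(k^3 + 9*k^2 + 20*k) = (k - 5)/(k*(k + 4))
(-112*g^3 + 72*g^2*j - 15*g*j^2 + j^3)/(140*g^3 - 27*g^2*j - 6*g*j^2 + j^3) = (-4*g + j)/(5*g + j)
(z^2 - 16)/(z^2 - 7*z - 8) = (16 - z^2)/(-z^2 + 7*z + 8)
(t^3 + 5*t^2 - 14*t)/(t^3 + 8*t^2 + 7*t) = (t - 2)/(t + 1)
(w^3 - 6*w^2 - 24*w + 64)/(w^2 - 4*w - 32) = w - 2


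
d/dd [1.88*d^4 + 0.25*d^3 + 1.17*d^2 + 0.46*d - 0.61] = 7.52*d^3 + 0.75*d^2 + 2.34*d + 0.46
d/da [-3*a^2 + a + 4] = 1 - 6*a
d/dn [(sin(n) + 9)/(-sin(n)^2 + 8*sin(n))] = (cos(n) + 18/tan(n) - 72*cos(n)/sin(n)^2)/(sin(n) - 8)^2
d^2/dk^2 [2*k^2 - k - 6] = 4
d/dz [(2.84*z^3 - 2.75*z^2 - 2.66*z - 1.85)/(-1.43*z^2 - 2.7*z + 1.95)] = (-4.0612*z^4 - 15.336*z^3 + 20.2352*z^2 - 16.016*z - 10.182)/(2.0449*z^4 + 7.722*z^3 + 1.713*z^2 - 10.53*z + 3.8025)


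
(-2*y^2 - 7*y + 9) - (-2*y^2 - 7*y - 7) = 16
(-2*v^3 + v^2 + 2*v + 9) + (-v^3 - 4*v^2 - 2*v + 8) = -3*v^3 - 3*v^2 + 17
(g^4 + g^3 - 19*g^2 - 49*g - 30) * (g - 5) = g^5 - 4*g^4 - 24*g^3 + 46*g^2 + 215*g + 150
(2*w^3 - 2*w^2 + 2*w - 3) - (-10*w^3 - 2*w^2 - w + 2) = 12*w^3 + 3*w - 5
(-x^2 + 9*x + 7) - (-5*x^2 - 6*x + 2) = 4*x^2 + 15*x + 5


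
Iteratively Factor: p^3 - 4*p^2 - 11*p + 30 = (p - 5)*(p^2 + p - 6) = (p - 5)*(p + 3)*(p - 2)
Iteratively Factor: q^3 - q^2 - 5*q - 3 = (q + 1)*(q^2 - 2*q - 3) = (q + 1)^2*(q - 3)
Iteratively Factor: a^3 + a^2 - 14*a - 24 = (a + 3)*(a^2 - 2*a - 8) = (a + 2)*(a + 3)*(a - 4)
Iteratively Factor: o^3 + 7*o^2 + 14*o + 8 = (o + 1)*(o^2 + 6*o + 8) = (o + 1)*(o + 2)*(o + 4)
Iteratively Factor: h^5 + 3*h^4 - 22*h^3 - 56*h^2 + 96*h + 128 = (h + 4)*(h^4 - h^3 - 18*h^2 + 16*h + 32) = (h + 1)*(h + 4)*(h^3 - 2*h^2 - 16*h + 32) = (h - 2)*(h + 1)*(h + 4)*(h^2 - 16) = (h - 2)*(h + 1)*(h + 4)^2*(h - 4)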